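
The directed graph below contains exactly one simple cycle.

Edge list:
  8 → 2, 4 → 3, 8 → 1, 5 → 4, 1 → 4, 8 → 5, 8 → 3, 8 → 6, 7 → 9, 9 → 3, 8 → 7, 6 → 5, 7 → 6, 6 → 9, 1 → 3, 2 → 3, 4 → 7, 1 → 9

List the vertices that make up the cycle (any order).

4, 5, 6, 7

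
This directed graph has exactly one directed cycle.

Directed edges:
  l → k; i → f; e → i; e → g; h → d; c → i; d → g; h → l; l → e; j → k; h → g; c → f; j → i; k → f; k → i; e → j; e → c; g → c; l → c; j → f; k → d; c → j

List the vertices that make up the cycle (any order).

c, d, g, j, k

DFS with gray/black marking from d:
d gray
  g gray
    c gray
      f gray
      f black
      i gray
        i→f: f black — skip
      i black
      j gray
        j→f: f black — skip
        j→i: i black — skip
        k gray
          k→d: d is gray → back edge
Back edge closes the cycle d → g → c → j → k → d; its vertices are {c, d, g, j, k}.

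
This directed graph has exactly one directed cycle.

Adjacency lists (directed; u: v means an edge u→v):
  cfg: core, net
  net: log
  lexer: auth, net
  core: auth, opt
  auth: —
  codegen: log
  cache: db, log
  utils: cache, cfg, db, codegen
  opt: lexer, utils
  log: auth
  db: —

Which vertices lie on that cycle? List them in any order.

DFS with gray/black marking from opt:
opt gray
  lexer gray
    auth gray
    auth black
    net gray
      log gray
        log→auth: auth black — skip
      log black
    net black
  lexer black
  utils gray
    cache gray
      db gray
      db black
      cache→log: log black — skip
    cache black
    cfg gray
      core gray
        core→auth: auth black — skip
        core→opt: opt is gray → back edge
Back edge closes the cycle opt → utils → cfg → core → opt; its vertices are {cfg, opt, core, utils}.

cfg, opt, core, utils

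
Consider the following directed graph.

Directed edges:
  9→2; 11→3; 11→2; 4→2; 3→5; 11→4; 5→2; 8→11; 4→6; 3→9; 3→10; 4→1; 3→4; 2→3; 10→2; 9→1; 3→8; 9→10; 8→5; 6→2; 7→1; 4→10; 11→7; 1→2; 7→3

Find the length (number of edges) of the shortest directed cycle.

3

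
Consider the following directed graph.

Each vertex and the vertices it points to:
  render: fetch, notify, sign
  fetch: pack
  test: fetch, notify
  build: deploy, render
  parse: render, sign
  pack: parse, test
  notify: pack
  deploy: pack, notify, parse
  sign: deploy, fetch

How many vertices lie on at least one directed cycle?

8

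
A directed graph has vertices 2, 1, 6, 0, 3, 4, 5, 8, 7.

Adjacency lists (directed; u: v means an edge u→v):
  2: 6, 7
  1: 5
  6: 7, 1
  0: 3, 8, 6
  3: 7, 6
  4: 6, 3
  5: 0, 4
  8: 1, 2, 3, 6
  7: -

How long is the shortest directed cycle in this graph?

For each vertex v, BFS finds the shortest path from v back to v.
The shortest such closed walk is 5 → 4 → 6 → 1 → 5, length 4.

4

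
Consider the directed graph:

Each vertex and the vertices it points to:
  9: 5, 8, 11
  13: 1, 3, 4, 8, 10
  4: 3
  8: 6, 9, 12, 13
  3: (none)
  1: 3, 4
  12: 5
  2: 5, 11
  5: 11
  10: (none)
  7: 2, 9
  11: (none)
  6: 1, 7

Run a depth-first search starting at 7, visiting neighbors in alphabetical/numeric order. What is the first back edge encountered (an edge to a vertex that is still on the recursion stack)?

6→7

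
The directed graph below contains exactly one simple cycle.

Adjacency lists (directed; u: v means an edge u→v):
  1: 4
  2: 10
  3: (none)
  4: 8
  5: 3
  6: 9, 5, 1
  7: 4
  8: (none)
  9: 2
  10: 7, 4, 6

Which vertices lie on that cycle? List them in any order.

DFS with gray/black marking from 10:
10 gray
  7 gray
    4 gray
      8 gray
      8 black
    4 black
  7 black
  10→4: 4 black — skip
  6 gray
    9 gray
      2 gray
        2→10: 10 is gray → back edge
Back edge closes the cycle 10 → 6 → 9 → 2 → 10; its vertices are {2, 6, 9, 10}.

2, 6, 9, 10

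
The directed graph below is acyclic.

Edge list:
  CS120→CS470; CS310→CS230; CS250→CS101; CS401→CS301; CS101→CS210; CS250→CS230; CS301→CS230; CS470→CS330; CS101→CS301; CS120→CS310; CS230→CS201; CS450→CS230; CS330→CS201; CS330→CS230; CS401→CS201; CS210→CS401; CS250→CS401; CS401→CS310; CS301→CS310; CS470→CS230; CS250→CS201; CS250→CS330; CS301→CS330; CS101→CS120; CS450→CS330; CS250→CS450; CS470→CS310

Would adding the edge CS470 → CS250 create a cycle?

Adding CS470→CS250 creates a cycle iff CS250 can already reach CS470.
Path from CS250: CS250 → CS101 → CS120 → CS470.
So CS250 → … → CS470 → CS250 is a cycle.

Yes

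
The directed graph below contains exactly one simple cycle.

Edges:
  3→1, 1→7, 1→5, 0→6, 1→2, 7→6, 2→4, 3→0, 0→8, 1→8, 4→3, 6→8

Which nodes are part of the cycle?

DFS with gray/black marking from 3:
3 gray
  1 gray
    5 gray
    5 black
    2 gray
      4 gray
        4→3: 3 is gray → back edge
Back edge closes the cycle 3 → 1 → 2 → 4 → 3; its vertices are {1, 2, 3, 4}.

1, 2, 3, 4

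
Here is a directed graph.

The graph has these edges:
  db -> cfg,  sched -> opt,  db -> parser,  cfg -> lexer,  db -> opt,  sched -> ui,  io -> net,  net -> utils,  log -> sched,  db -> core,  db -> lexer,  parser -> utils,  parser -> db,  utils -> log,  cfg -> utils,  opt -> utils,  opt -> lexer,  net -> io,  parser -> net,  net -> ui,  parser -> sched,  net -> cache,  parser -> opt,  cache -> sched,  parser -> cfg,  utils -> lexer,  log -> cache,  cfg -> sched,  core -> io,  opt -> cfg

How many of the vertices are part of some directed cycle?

A vertex is on a directed cycle iff it belongs to a strongly connected component of size ≥ 2 (or has a self-loop).
The vertices on cycles are {db, io, cfg, log, net, opt, cache, sched, utils, parser} — 10 in total.

10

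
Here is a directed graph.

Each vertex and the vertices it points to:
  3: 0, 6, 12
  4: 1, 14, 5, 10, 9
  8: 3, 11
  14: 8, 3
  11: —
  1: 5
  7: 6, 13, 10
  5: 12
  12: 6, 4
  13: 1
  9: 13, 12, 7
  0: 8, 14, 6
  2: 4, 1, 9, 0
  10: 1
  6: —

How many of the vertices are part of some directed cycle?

A vertex is on a directed cycle iff it belongs to a strongly connected component of size ≥ 2 (or has a self-loop).
The vertices on cycles are {0, 1, 3, 4, 5, 7, 8, 9, 10, 12, 13, 14} — 12 in total.

12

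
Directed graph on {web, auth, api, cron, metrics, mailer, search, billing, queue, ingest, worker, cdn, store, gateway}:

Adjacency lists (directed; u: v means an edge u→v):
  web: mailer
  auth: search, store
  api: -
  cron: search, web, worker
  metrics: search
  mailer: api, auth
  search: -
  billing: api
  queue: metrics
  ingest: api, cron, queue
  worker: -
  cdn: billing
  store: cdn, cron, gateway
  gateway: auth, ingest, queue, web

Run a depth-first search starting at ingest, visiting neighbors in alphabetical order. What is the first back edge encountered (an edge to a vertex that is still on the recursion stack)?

store->cron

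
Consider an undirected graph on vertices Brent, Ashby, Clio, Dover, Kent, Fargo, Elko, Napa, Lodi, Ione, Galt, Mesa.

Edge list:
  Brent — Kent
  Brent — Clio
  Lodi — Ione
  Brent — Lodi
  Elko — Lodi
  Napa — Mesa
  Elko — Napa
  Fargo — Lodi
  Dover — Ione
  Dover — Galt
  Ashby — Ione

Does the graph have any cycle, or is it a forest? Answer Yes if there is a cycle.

No

DFS, tracking each vertex's parent; an edge to a visited non-parent vertex closes a cycle.
Start from Kent:
visit Kent (parent –)
  visit Brent (parent Kent)
    Brent–Kent: parent, skip
    visit Clio (parent Brent)
      Clio–Brent: parent, skip
    visit Lodi (parent Brent)
      visit Fargo (parent Lodi)
        Fargo–Lodi: parent, skip
      visit Elko (parent Lodi)
        visit Napa (parent Elko)
          Napa–Elko: parent, skip
          visit Mesa (parent Napa)
            Mesa–Napa: parent, skip
        Elko–Lodi: parent, skip
      visit Ione (parent Lodi)
        visit Dover (parent Ione)
          Dover–Ione: parent, skip
          visit Galt (parent Dover)
            Galt–Dover: parent, skip
        visit Ashby (parent Ione)
          Ashby–Ione: parent, skip
        Ione–Lodi: parent, skip
      Lodi–Brent: parent, skip
No non-parent visited neighbor found — the graph is a forest.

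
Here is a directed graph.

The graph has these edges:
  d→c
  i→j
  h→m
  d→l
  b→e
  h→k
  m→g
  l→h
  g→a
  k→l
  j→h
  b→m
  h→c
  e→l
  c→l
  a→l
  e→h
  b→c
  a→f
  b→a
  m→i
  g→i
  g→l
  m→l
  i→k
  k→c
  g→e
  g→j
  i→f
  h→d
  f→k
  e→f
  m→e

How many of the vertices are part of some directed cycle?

A vertex is on a directed cycle iff it belongs to a strongly connected component of size ≥ 2 (or has a self-loop).
The vertices on cycles are {a, c, d, e, f, g, h, i, j, k, l, m} — 12 in total.

12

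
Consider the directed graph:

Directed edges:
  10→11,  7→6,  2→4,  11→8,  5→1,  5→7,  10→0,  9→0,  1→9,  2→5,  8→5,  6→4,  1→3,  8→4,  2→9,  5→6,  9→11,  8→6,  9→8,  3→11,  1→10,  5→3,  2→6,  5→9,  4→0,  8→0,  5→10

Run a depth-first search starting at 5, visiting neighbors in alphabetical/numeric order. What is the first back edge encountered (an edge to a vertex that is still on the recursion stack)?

DFS from 5 (visiting neighbors in alphabetical/numeric order); mark gray on enter, black on exit:
5 gray
  1 gray
    3 gray
      11 gray
        8 gray
          0 gray
          0 black
          4 gray
            4→0: 0 black — skip
          4 black
          8→5: 5 is gray → back edge
First back edge: 8 → 5.

8→5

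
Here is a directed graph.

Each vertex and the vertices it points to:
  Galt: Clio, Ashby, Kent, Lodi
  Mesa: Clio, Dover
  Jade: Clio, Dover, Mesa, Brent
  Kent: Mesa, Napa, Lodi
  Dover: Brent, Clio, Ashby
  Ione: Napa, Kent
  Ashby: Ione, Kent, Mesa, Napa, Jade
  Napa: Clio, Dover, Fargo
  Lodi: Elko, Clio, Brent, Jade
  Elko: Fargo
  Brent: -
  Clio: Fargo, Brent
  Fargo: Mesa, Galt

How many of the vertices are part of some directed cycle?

12

A vertex is on a directed cycle iff it belongs to a strongly connected component of size ≥ 2 (or has a self-loop).
The vertices on cycles are {Clio, Elko, Galt, Ione, Jade, Kent, Lodi, Mesa, Napa, Ashby, Dover, Fargo} — 12 in total.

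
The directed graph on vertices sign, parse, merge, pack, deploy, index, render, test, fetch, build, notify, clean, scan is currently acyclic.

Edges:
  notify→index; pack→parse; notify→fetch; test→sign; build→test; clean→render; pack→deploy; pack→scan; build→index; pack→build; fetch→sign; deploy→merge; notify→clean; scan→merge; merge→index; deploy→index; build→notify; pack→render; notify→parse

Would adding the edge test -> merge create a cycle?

Adding test→merge creates a cycle iff merge can already reach test.
Explore from merge: no path reaches test. The graph stays acyclic.

No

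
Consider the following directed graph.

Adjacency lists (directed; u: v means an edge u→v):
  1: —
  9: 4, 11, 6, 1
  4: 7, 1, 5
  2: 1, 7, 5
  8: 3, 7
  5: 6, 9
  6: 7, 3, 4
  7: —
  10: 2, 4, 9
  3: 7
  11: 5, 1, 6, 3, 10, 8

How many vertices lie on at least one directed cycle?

7

A vertex is on a directed cycle iff it belongs to a strongly connected component of size ≥ 2 (or has a self-loop).
The vertices on cycles are {2, 4, 5, 6, 9, 10, 11} — 7 in total.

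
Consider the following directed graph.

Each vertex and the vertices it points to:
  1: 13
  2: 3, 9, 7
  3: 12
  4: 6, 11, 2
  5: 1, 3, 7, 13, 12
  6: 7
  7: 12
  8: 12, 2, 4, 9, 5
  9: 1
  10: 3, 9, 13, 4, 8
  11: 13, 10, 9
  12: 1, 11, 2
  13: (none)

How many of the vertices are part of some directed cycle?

A vertex is on a directed cycle iff it belongs to a strongly connected component of size ≥ 2 (or has a self-loop).
The vertices on cycles are {2, 3, 4, 5, 6, 7, 8, 10, 11, 12} — 10 in total.

10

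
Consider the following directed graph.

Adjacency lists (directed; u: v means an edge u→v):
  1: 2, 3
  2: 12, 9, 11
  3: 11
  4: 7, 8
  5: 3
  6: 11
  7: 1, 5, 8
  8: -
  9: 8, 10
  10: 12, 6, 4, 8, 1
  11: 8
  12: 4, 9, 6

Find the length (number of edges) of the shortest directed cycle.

3

For each vertex v, BFS finds the shortest path from v back to v.
The shortest such closed walk is 10 → 12 → 9 → 10, length 3.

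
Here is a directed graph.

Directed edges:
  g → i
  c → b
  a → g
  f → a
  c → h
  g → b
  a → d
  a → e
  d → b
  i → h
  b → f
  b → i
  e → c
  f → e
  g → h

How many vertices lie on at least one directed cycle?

A vertex is on a directed cycle iff it belongs to a strongly connected component of size ≥ 2 (or has a self-loop).
The vertices on cycles are {a, b, c, d, e, f, g} — 7 in total.

7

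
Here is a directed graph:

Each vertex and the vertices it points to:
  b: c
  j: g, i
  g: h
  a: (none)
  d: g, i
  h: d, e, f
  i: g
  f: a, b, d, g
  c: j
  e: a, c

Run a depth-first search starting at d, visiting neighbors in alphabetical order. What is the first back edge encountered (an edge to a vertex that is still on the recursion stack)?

h->d

DFS from d (visiting neighbors in alphabetical order); mark gray on enter, black on exit:
d gray
  g gray
    h gray
      h→d: d is gray → back edge
First back edge: h → d.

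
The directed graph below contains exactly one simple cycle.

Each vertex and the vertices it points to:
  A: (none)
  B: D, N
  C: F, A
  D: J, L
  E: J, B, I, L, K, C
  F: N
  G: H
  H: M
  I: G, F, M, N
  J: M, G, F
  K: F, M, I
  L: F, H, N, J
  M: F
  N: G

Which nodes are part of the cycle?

F, G, H, M, N

DFS with gray/black marking from H:
H gray
  M gray
    F gray
      N gray
        G gray
          G→H: H is gray → back edge
Back edge closes the cycle H → M → F → N → G → H; its vertices are {F, G, H, M, N}.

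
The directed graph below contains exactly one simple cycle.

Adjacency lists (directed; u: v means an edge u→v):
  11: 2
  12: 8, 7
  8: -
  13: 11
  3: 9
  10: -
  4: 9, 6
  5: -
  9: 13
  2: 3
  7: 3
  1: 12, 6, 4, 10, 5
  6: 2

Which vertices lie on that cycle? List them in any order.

DFS with gray/black marking from 9:
9 gray
  13 gray
    11 gray
      2 gray
        3 gray
          3→9: 9 is gray → back edge
Back edge closes the cycle 9 → 13 → 11 → 2 → 3 → 9; its vertices are {2, 3, 9, 11, 13}.

2, 3, 9, 11, 13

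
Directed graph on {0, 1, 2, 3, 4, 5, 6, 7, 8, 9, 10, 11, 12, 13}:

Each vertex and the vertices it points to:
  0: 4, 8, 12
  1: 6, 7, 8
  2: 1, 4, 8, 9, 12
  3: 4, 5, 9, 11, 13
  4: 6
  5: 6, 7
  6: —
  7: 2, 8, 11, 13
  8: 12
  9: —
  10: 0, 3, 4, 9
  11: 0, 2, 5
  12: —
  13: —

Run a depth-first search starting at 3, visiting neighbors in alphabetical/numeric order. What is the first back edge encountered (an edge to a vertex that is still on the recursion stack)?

1→7

DFS from 3 (visiting neighbors in alphabetical/numeric order); mark gray on enter, black on exit:
3 gray
  4 gray
    6 gray
    6 black
  4 black
  5 gray
    5→6: 6 black — skip
    7 gray
      2 gray
        1 gray
          1→6: 6 black — skip
          1→7: 7 is gray → back edge
First back edge: 1 → 7.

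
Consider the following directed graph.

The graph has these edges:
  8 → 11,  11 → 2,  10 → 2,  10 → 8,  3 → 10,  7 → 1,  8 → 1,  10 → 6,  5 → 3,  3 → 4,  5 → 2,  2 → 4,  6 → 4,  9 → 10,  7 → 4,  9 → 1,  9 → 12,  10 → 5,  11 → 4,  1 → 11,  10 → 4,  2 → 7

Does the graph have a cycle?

DFS with white/gray/black marking, starting from 11:
11 gray
  2 gray
    4 gray
    4 black
    7 gray
      7→4: 4 black — skip
      1 gray
        1→11: 11 is gray → back edge
Back edge found, so a cycle exists: 11 → 2 → 7 → 1 → 11.

Yes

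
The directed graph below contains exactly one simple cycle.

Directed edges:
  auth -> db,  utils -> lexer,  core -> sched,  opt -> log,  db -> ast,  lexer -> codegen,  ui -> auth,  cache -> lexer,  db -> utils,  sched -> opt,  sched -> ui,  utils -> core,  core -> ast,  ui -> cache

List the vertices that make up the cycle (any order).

DFS with gray/black marking from core:
core gray
  ast gray
  ast black
  sched gray
    opt gray
      log gray
      log black
    opt black
    ui gray
      cache gray
        lexer gray
          codegen gray
          codegen black
        lexer black
      cache black
      auth gray
        db gray
          utils gray
            utils→core: core is gray → back edge
Back edge closes the cycle core → sched → ui → auth → db → utils → core; its vertices are {db, ui, auth, core, sched, utils}.

db, ui, auth, core, sched, utils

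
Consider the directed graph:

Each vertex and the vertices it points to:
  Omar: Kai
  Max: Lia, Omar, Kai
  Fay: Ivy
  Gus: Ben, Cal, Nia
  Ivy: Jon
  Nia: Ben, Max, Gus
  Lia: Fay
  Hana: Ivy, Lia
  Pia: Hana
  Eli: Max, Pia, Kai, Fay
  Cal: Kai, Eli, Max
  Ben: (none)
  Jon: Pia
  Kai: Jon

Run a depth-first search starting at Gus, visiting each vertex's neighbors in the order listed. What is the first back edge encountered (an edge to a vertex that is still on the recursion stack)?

DFS from Gus (visiting each vertex's neighbors in the order listed); mark gray on enter, black on exit:
Gus gray
  Ben gray
  Ben black
  Cal gray
    Kai gray
      Jon gray
        Pia gray
          Hana gray
            Ivy gray
              Ivy→Jon: Jon is gray → back edge
First back edge: Ivy → Jon.

Ivy→Jon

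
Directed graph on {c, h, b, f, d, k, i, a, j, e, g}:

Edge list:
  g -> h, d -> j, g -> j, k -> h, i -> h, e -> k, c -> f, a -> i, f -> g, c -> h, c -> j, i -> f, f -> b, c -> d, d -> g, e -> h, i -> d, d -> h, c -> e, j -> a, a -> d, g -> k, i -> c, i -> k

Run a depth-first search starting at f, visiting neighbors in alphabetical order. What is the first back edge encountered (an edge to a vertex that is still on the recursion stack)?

d->g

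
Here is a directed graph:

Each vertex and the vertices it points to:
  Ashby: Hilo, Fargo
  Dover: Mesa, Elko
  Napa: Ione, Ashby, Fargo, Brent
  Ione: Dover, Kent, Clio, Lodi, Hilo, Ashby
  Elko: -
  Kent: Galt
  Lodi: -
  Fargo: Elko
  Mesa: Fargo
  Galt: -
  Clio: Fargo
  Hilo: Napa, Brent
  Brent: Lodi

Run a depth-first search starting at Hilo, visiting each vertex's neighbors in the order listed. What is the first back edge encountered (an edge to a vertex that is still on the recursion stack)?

Ione→Hilo

DFS from Hilo (visiting each vertex's neighbors in the order listed); mark gray on enter, black on exit:
Hilo gray
  Napa gray
    Ione gray
      Dover gray
        Mesa gray
          Fargo gray
            Elko gray
            Elko black
          Fargo black
        Mesa black
        Dover→Elko: Elko black — skip
      Dover black
      Kent gray
        Galt gray
        Galt black
      Kent black
      Clio gray
        Clio→Fargo: Fargo black — skip
      Clio black
      Lodi gray
      Lodi black
      Ione→Hilo: Hilo is gray → back edge
First back edge: Ione → Hilo.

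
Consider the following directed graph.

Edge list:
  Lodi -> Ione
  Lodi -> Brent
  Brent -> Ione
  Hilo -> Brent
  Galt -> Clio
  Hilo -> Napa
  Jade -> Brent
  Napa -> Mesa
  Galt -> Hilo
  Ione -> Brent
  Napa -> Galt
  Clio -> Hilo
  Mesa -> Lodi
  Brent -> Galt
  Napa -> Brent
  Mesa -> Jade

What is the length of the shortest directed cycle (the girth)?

2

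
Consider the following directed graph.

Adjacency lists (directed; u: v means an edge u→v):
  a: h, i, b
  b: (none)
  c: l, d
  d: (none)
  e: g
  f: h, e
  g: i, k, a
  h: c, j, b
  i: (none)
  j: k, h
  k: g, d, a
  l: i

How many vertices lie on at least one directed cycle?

A vertex is on a directed cycle iff it belongs to a strongly connected component of size ≥ 2 (or has a self-loop).
The vertices on cycles are {a, g, h, j, k} — 5 in total.

5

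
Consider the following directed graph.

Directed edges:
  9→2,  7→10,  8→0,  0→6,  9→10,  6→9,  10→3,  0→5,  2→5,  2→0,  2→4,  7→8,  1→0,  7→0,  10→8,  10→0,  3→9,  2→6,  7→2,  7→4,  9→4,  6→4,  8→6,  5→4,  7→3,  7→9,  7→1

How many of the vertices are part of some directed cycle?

7

A vertex is on a directed cycle iff it belongs to a strongly connected component of size ≥ 2 (or has a self-loop).
The vertices on cycles are {0, 2, 3, 6, 8, 9, 10} — 7 in total.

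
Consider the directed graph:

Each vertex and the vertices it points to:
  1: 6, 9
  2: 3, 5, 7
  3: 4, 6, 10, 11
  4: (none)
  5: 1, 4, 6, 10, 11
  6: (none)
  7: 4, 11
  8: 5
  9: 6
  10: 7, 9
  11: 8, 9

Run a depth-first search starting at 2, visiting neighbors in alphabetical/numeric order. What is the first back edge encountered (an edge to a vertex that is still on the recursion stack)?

DFS from 2 (visiting neighbors in alphabetical/numeric order); mark gray on enter, black on exit:
2 gray
  3 gray
    4 gray
    4 black
    6 gray
    6 black
    10 gray
      7 gray
        7→4: 4 black — skip
        11 gray
          8 gray
            5 gray
              1 gray
                1→6: 6 black — skip
                9 gray
                  9→6: 6 black — skip
                9 black
              1 black
              5→4: 4 black — skip
              5→6: 6 black — skip
              5→10: 10 is gray → back edge
First back edge: 5 → 10.

5→10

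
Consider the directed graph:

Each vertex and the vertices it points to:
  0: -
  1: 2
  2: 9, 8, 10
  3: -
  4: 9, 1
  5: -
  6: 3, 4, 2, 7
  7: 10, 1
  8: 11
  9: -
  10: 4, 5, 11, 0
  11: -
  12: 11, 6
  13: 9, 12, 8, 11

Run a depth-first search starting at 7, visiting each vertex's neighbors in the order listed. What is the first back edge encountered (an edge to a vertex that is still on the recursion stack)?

2->10

DFS from 7 (visiting each vertex's neighbors in the order listed); mark gray on enter, black on exit:
7 gray
  10 gray
    4 gray
      9 gray
      9 black
      1 gray
        2 gray
          2→9: 9 black — skip
          8 gray
            11 gray
            11 black
          8 black
          2→10: 10 is gray → back edge
First back edge: 2 → 10.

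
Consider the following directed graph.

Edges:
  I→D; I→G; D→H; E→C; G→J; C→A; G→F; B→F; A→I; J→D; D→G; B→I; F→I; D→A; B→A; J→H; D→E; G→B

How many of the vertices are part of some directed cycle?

A vertex is on a directed cycle iff it belongs to a strongly connected component of size ≥ 2 (or has a self-loop).
The vertices on cycles are {A, B, C, D, E, F, G, I, J} — 9 in total.

9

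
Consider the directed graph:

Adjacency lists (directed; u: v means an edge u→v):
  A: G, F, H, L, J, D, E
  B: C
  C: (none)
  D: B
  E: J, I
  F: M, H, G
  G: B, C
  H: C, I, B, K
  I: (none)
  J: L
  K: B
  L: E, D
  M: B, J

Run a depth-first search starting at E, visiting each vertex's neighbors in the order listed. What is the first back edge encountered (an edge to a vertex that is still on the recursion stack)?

DFS from E (visiting each vertex's neighbors in the order listed); mark gray on enter, black on exit:
E gray
  J gray
    L gray
      L→E: E is gray → back edge
First back edge: L → E.

L->E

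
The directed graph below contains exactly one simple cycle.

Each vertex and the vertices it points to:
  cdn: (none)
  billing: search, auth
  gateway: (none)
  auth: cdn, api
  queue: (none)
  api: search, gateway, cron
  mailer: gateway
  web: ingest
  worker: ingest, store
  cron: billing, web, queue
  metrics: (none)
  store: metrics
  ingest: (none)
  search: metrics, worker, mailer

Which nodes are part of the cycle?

api, auth, cron, billing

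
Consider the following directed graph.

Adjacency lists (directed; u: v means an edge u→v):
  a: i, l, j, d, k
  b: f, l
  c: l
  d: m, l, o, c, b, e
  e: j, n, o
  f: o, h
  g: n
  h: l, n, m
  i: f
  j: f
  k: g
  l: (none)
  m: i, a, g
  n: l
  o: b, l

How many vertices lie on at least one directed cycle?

10

A vertex is on a directed cycle iff it belongs to a strongly connected component of size ≥ 2 (or has a self-loop).
The vertices on cycles are {a, b, d, e, f, h, i, j, m, o} — 10 in total.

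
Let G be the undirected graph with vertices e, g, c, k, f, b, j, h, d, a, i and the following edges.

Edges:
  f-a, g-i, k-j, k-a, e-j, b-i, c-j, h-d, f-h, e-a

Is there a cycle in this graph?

Yes

DFS, tracking each vertex's parent; an edge to a visited non-parent vertex closes a cycle.
Start from c:
visit c (parent –)
  visit j (parent c)
    visit k (parent j)
      visit a (parent k)
        visit e (parent a)
          e–a: parent, skip
          e–j: j visited and ≠ parent → cycle
Cycle: j – k – a – e – j.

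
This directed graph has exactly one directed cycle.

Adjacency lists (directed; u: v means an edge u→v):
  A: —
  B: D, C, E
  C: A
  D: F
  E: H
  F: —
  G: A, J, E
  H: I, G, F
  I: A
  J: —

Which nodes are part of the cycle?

DFS with gray/black marking from E:
E gray
  H gray
    I gray
      A gray
      A black
    I black
    G gray
      G→A: A black — skip
      J gray
      J black
      G→E: E is gray → back edge
Back edge closes the cycle E → H → G → E; its vertices are {E, G, H}.

E, G, H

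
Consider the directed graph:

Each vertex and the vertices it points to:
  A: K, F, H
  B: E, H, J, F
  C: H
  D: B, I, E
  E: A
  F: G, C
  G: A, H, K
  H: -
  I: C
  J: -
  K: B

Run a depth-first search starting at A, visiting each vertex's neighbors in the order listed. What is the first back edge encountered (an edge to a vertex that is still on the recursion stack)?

E→A

DFS from A (visiting each vertex's neighbors in the order listed); mark gray on enter, black on exit:
A gray
  K gray
    B gray
      E gray
        E→A: A is gray → back edge
First back edge: E → A.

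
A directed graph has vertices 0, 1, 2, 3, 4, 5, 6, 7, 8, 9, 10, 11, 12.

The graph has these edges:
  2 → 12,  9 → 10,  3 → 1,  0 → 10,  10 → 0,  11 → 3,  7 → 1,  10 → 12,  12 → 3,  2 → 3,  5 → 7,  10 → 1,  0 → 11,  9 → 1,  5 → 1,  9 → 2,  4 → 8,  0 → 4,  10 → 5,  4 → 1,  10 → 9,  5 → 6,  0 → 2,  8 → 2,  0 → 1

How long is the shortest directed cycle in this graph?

For each vertex v, BFS finds the shortest path from v back to v.
The shortest such closed walk is 10 → 9 → 10, length 2.

2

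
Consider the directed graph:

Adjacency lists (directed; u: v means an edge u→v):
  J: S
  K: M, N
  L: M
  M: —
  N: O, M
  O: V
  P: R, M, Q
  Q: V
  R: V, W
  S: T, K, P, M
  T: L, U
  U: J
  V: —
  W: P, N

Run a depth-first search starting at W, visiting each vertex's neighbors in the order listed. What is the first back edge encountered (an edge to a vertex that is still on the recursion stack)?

DFS from W (visiting each vertex's neighbors in the order listed); mark gray on enter, black on exit:
W gray
  P gray
    R gray
      V gray
      V black
      R→W: W is gray → back edge
First back edge: R → W.

R->W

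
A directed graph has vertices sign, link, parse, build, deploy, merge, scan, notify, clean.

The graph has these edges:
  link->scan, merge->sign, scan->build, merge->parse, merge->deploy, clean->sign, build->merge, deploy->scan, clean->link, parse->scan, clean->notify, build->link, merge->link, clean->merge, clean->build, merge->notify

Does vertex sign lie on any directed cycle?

No

sign lies on a cycle iff there is a path from sign back to itself.
Exploring from sign, it never reaches itself; equivalently, its strongly connected component is a singleton.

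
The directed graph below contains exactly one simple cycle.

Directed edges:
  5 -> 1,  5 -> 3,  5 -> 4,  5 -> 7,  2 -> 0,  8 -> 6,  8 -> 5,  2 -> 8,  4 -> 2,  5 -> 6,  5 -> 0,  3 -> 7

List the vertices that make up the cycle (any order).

2, 4, 5, 8

DFS with gray/black marking from 5:
5 gray
  1 gray
  1 black
  6 gray
  6 black
  3 gray
    7 gray
    7 black
  3 black
  0 gray
  0 black
  4 gray
    2 gray
      2→0: 0 black — skip
      8 gray
        8→5: 5 is gray → back edge
Back edge closes the cycle 5 → 4 → 2 → 8 → 5; its vertices are {2, 4, 5, 8}.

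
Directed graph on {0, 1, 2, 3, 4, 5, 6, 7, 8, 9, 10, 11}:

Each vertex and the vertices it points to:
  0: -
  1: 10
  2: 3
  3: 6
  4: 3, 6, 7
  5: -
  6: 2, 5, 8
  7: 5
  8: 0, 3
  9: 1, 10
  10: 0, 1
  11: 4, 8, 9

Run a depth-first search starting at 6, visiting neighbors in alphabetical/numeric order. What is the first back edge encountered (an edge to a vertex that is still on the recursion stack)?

DFS from 6 (visiting neighbors in alphabetical/numeric order); mark gray on enter, black on exit:
6 gray
  2 gray
    3 gray
      3→6: 6 is gray → back edge
First back edge: 3 → 6.

3→6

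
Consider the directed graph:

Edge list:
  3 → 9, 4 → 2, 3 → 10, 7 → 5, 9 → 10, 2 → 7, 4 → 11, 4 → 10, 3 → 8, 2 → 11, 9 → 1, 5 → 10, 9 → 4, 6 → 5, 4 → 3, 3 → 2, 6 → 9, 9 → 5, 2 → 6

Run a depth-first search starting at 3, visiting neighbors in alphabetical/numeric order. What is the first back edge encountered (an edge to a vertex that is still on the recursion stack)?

4→2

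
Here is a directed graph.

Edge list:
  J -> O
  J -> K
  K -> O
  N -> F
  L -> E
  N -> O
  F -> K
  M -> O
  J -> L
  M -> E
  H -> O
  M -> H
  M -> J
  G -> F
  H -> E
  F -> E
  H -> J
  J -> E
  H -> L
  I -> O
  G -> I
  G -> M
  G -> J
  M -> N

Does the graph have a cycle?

No

DFS with white/gray/black marking, starting from E:
E gray
E black
G gray
  I gray
    O gray
    O black
  I black
  J gray
    K gray
      K→O: O black — skip
    K black
    L gray
      L→E: E black — skip
    L black
    J→E: E black — skip
    J→O: O black — skip
  J black
  M gray
    N gray
      N→O: O black — skip
      F gray
        F→K: K black — skip
        F→E: E black — skip
      F black
    N black
    M→O: O black — skip
    H gray
      H→L: L black — skip
      H→O: O black — skip
      H→E: E black — skip
      H→J: J black — skip
    H black
    M→E: E black — skip
    M→J: J black — skip
  M black
  G→F: F black — skip
G black
Every edge goes to a white or black vertex — no back edge, so the graph is acyclic.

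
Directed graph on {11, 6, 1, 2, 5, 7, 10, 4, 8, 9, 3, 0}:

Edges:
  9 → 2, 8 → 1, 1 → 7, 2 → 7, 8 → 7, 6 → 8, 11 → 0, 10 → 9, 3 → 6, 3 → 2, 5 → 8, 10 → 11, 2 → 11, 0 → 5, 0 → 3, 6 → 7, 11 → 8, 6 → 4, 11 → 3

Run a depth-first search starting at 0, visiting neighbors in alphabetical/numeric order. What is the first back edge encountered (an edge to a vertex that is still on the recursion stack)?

DFS from 0 (visiting neighbors in alphabetical/numeric order); mark gray on enter, black on exit:
0 gray
  3 gray
    2 gray
      7 gray
      7 black
      11 gray
        11→0: 0 is gray → back edge
First back edge: 11 → 0.

11→0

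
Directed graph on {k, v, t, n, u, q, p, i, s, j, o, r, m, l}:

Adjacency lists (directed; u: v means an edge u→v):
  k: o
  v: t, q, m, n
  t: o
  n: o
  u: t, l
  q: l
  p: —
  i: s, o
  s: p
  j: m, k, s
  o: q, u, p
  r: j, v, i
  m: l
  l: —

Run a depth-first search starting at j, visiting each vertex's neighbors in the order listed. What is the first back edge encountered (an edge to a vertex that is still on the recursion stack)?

t→o

DFS from j (visiting each vertex's neighbors in the order listed); mark gray on enter, black on exit:
j gray
  m gray
    l gray
    l black
  m black
  k gray
    o gray
      q gray
        q→l: l black — skip
      q black
      u gray
        t gray
          t→o: o is gray → back edge
First back edge: t → o.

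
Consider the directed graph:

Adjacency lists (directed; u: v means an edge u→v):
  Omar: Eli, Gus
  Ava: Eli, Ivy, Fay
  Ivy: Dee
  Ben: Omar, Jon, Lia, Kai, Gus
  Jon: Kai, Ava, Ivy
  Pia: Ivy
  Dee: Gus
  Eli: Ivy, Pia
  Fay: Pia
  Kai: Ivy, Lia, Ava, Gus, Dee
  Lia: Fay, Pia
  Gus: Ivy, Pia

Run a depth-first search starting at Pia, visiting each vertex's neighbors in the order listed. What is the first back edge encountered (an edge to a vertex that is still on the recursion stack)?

Gus→Ivy

DFS from Pia (visiting each vertex's neighbors in the order listed); mark gray on enter, black on exit:
Pia gray
  Ivy gray
    Dee gray
      Gus gray
        Gus→Ivy: Ivy is gray → back edge
First back edge: Gus → Ivy.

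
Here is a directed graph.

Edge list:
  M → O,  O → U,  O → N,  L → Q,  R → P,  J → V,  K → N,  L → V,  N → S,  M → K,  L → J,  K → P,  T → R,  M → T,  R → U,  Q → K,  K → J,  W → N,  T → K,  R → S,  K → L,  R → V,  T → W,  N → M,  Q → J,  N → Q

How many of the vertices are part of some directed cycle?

A vertex is on a directed cycle iff it belongs to a strongly connected component of size ≥ 2 (or has a self-loop).
The vertices on cycles are {K, L, M, N, O, Q, T, W} — 8 in total.

8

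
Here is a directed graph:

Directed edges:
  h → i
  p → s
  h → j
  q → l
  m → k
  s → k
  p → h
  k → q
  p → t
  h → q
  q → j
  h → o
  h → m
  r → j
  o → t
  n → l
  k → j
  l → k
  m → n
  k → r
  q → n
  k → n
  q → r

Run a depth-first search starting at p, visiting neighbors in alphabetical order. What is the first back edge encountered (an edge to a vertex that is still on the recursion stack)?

l->k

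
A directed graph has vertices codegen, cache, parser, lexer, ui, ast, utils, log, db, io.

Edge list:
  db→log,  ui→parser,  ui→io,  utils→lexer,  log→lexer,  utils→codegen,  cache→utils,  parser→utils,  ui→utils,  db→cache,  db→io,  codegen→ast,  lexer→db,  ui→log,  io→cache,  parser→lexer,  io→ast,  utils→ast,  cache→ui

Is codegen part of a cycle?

No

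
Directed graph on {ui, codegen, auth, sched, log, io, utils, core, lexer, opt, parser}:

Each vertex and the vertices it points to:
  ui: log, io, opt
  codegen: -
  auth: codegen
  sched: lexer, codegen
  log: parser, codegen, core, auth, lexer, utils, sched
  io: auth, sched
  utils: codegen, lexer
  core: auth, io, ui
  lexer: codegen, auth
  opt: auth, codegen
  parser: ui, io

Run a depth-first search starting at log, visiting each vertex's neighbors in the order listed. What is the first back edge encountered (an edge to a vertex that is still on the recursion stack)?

ui->log

DFS from log (visiting each vertex's neighbors in the order listed); mark gray on enter, black on exit:
log gray
  parser gray
    ui gray
      ui→log: log is gray → back edge
First back edge: ui → log.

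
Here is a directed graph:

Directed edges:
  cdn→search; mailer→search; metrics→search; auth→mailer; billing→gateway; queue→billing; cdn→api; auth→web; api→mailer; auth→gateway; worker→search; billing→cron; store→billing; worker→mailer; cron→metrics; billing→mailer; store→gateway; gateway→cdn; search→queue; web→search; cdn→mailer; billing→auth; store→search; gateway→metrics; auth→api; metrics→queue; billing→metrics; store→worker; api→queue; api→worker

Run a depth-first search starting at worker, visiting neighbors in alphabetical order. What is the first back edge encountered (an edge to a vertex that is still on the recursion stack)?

api→mailer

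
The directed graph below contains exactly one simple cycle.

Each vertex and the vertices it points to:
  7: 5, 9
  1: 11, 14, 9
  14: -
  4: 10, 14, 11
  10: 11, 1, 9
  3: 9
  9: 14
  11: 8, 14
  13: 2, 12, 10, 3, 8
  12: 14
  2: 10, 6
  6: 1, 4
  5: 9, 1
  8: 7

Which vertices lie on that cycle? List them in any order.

1, 5, 7, 8, 11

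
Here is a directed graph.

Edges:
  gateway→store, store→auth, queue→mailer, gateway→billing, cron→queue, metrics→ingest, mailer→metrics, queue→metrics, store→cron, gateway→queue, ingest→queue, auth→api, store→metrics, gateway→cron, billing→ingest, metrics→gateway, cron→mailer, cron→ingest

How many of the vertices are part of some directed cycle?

8

A vertex is on a directed cycle iff it belongs to a strongly connected component of size ≥ 2 (or has a self-loop).
The vertices on cycles are {cron, queue, store, ingest, mailer, billing, gateway, metrics} — 8 in total.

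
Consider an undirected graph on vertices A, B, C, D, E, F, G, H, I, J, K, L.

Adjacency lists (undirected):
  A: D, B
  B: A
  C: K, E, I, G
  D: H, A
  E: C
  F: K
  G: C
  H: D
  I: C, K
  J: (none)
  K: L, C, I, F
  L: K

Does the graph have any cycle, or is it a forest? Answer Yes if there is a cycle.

DFS, tracking each vertex's parent; an edge to a visited non-parent vertex closes a cycle.
Start from I:
visit I (parent –)
  visit C (parent I)
    visit K (parent C)
      visit L (parent K)
        L–K: parent, skip
      K–C: parent, skip
      K–I: I visited and ≠ parent → cycle
Cycle: I – C – K – I.

Yes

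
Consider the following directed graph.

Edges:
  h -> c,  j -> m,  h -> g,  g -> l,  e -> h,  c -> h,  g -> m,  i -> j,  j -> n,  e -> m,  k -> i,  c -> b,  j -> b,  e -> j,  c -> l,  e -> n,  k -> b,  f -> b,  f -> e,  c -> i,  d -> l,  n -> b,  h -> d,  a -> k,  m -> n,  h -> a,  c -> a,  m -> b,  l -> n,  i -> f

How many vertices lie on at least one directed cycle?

7

A vertex is on a directed cycle iff it belongs to a strongly connected component of size ≥ 2 (or has a self-loop).
The vertices on cycles are {a, c, e, f, h, i, k} — 7 in total.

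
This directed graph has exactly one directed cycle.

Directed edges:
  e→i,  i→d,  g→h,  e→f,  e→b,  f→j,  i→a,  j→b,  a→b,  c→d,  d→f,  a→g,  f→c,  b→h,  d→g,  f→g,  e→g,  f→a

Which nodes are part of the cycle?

c, d, f

DFS with gray/black marking from d:
d gray
  g gray
    h gray
    h black
  g black
  f gray
    f→g: g black — skip
    a gray
      a→g: g black — skip
      b gray
        b→h: h black — skip
      b black
    a black
    c gray
      c→d: d is gray → back edge
Back edge closes the cycle d → f → c → d; its vertices are {c, d, f}.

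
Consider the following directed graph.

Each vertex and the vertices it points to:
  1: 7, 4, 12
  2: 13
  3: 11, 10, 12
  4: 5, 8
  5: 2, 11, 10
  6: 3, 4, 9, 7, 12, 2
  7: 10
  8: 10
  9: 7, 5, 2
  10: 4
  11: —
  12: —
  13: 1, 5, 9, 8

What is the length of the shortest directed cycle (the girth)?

3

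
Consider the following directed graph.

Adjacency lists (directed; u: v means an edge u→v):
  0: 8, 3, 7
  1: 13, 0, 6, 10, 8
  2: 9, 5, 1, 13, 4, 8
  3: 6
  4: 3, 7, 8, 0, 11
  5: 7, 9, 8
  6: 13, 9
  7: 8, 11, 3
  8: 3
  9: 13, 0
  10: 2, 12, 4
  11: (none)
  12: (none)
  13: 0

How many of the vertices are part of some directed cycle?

10

A vertex is on a directed cycle iff it belongs to a strongly connected component of size ≥ 2 (or has a self-loop).
The vertices on cycles are {0, 1, 2, 3, 6, 7, 8, 9, 10, 13} — 10 in total.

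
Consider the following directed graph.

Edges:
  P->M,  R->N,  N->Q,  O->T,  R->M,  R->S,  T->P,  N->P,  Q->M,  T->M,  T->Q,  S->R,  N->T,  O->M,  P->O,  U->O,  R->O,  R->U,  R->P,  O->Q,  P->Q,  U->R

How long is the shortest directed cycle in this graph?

2

For each vertex v, BFS finds the shortest path from v back to v.
The shortest such closed walk is R → S → R, length 2.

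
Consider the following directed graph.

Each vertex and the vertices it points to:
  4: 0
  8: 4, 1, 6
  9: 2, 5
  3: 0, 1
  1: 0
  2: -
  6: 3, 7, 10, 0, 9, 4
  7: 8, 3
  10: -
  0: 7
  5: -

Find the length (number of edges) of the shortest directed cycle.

3

For each vertex v, BFS finds the shortest path from v back to v.
The shortest such closed walk is 6 → 7 → 8 → 6, length 3.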